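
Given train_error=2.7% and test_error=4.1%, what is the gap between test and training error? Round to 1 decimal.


Generalization gap = test_error - train_error
= 4.1 - 2.7
= 1.4%
A small gap suggests good generalization.

1.4


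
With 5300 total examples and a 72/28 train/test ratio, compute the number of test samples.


Train samples = 5300 * 72% = 3816
Test samples = 5300 - 3816
= 1484

1484


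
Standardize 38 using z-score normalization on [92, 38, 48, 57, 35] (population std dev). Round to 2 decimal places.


Mean = (92 + 38 + 48 + 57 + 35) / 5 = 54.0
Variance = sum((x_i - mean)^2) / n = 421.2
Std = sqrt(421.2) = 20.5232
Z = (x - mean) / std
= (38 - 54.0) / 20.5232
= -16.0 / 20.5232
= -0.78

-0.78


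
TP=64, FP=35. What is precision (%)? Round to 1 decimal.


Precision = TP / (TP + FP) * 100
= 64 / (64 + 35)
= 64 / 99
= 0.6465
= 64.6%

64.6


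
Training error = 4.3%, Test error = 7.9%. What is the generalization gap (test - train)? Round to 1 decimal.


Generalization gap = test_error - train_error
= 7.9 - 4.3
= 3.6%
A moderate gap.

3.6


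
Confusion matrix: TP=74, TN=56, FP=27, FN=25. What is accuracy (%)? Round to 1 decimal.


Accuracy = (TP + TN) / (TP + TN + FP + FN) * 100
= (74 + 56) / (74 + 56 + 27 + 25)
= 130 / 182
= 0.7143
= 71.4%

71.4


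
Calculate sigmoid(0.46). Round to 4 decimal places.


sigmoid(z) = 1 / (1 + exp(-z))
exp(-(0.46)) = exp(-0.46) = 0.6313
1 + 0.6313 = 1.6313
1 / 1.6313 = 0.6130

0.6130


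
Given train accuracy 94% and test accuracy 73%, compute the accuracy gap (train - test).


Gap = train_accuracy - test_accuracy
= 94 - 73
= 21%
This large gap strongly indicates overfitting.

21


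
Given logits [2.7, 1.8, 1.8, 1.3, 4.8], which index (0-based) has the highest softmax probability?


Softmax is a monotonic transformation, so it preserves the argmax.
We need to find the index of the maximum logit.
Index 0: 2.7
Index 1: 1.8
Index 2: 1.8
Index 3: 1.3
Index 4: 4.8
Maximum logit = 4.8 at index 4

4


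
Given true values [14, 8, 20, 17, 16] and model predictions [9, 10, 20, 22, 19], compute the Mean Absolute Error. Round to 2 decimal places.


Absolute errors: [5, 2, 0, 5, 3]
Sum of absolute errors = 15
MAE = 15 / 5 = 3.00

3.00


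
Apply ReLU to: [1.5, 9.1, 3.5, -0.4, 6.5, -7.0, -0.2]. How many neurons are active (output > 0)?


ReLU(x) = max(0, x) for each element:
ReLU(1.5) = 1.5
ReLU(9.1) = 9.1
ReLU(3.5) = 3.5
ReLU(-0.4) = 0
ReLU(6.5) = 6.5
ReLU(-7.0) = 0
ReLU(-0.2) = 0
Active neurons (>0): 4

4


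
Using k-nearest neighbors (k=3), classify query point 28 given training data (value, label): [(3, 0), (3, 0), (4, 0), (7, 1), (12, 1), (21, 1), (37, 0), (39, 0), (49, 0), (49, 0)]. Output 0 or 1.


Distances from query 28:
Point 21 (class 1): distance = 7
Point 37 (class 0): distance = 9
Point 39 (class 0): distance = 11
K=3 nearest neighbors: classes = [1, 0, 0]
Votes for class 1: 1 / 3
Majority vote => class 0

0


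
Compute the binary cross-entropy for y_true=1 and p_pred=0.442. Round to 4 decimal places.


For y=1: Loss = -log(p)
= -log(0.442)
= -(-0.8164)
= 0.8164

0.8164


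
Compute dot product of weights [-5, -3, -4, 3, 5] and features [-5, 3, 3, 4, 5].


Element-wise products:
-5 * -5 = 25
-3 * 3 = -9
-4 * 3 = -12
3 * 4 = 12
5 * 5 = 25
Sum = 25 + -9 + -12 + 12 + 25
= 41

41


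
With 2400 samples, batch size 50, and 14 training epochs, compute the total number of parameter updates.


Iterations per epoch = 2400 / 50 = 48
Total updates = iterations_per_epoch * epochs
= 48 * 14
= 672

672


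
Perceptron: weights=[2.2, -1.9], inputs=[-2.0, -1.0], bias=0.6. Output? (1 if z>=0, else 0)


z = w . x + b
= 2.2*-2.0 + -1.9*-1.0 + 0.6
= -4.4 + 1.9 + 0.6
= -2.5 + 0.6
= -1.9
Since z = -1.9 < 0, output = 0

0


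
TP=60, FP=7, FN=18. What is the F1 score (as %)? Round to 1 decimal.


Precision = TP / (TP + FP) = 60 / 67 = 0.8955
Recall = TP / (TP + FN) = 60 / 78 = 0.7692
F1 = 2 * P * R / (P + R)
= 2 * 0.8955 * 0.7692 / (0.8955 + 0.7692)
= 1.3777 / 1.6648
= 0.8276
As percentage: 82.8%

82.8


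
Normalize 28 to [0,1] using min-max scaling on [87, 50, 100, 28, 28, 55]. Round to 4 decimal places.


Min = 28, Max = 100
Range = 100 - 28 = 72
Scaled = (x - min) / (max - min)
= (28 - 28) / 72
= 0 / 72
= 0.0000

0.0000


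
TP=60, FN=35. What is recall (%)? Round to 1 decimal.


Recall = TP / (TP + FN) * 100
= 60 / (60 + 35)
= 60 / 95
= 0.6316
= 63.2%

63.2


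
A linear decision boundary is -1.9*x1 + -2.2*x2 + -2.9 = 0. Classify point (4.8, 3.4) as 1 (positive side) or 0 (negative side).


Compute -1.9 * 4.8 + -2.2 * 3.4 + -2.9
= -9.12 + -7.48 + -2.9
= -19.5
Since -19.5 < 0, the point is on the negative side.

0


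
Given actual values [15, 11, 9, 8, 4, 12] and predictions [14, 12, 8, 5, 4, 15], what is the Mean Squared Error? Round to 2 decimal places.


Differences: [1, -1, 1, 3, 0, -3]
Squared errors: [1, 1, 1, 9, 0, 9]
Sum of squared errors = 21
MSE = 21 / 6 = 3.50

3.50


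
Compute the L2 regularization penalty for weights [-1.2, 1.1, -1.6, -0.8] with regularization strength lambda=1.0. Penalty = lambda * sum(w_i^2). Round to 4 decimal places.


Squaring each weight:
(-1.2)^2 = 1.44
1.1^2 = 1.21
(-1.6)^2 = 2.56
(-0.8)^2 = 0.64
Sum of squares = 5.85
Penalty = 1.0 * 5.85 = 5.8500

5.8500


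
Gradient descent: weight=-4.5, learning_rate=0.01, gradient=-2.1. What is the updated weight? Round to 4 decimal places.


w_new = w_old - lr * gradient
= -4.5 - 0.01 * -2.1
= -4.5 - (-0.021)
= -4.4790

-4.4790


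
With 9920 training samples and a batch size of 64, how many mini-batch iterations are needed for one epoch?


Iterations per epoch = dataset_size / batch_size
= 9920 / 64
= 155

155


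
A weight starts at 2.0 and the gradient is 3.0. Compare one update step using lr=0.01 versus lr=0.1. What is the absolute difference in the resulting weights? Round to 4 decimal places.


With lr=0.01: w_new = 2.0 - 0.01 * 3.0 = 1.97
With lr=0.1: w_new = 2.0 - 0.1 * 3.0 = 1.7
Absolute difference = |1.97 - 1.7|
= 0.2700

0.2700


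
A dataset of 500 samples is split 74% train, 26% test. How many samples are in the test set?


Train samples = 500 * 74% = 370
Test samples = 500 - 370
= 130

130


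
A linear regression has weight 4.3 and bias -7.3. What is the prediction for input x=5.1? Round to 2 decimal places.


y = 4.3 * 5.1 + (-7.3)
= 21.93 + (-7.3)
= 14.63

14.63


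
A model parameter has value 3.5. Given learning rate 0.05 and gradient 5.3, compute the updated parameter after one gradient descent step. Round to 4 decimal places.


w_new = w_old - lr * gradient
= 3.5 - 0.05 * 5.3
= 3.5 - (0.265)
= 3.2350

3.2350


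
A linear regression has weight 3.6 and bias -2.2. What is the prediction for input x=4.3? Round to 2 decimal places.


y = 3.6 * 4.3 + (-2.2)
= 15.48 + (-2.2)
= 13.28

13.28


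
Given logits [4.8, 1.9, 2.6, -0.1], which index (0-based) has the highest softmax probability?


Softmax is a monotonic transformation, so it preserves the argmax.
We need to find the index of the maximum logit.
Index 0: 4.8
Index 1: 1.9
Index 2: 2.6
Index 3: -0.1
Maximum logit = 4.8 at index 0

0


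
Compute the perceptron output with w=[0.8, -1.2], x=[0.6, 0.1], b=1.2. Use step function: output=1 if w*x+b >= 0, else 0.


z = w . x + b
= 0.8*0.6 + -1.2*0.1 + 1.2
= 0.48 + -0.12 + 1.2
= 0.36 + 1.2
= 1.56
Since z = 1.56 >= 0, output = 1

1


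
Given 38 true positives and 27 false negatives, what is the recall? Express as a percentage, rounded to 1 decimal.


Recall = TP / (TP + FN) * 100
= 38 / (38 + 27)
= 38 / 65
= 0.5846
= 58.5%

58.5


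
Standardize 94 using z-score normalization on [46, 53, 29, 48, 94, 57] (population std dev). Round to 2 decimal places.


Mean = (46 + 53 + 29 + 48 + 94 + 57) / 6 = 54.5
Variance = sum((x_i - mean)^2) / n = 388.9167
Std = sqrt(388.9167) = 19.721
Z = (x - mean) / std
= (94 - 54.5) / 19.721
= 39.5 / 19.721
= 2.00

2.00


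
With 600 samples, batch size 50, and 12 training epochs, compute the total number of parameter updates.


Iterations per epoch = 600 / 50 = 12
Total updates = iterations_per_epoch * epochs
= 12 * 12
= 144

144


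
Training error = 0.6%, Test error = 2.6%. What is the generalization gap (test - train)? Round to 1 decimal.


Generalization gap = test_error - train_error
= 2.6 - 0.6
= 2.0%
A moderate gap.

2.0


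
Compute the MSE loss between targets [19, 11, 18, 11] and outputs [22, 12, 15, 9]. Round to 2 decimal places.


Differences: [-3, -1, 3, 2]
Squared errors: [9, 1, 9, 4]
Sum of squared errors = 23
MSE = 23 / 4 = 5.75

5.75


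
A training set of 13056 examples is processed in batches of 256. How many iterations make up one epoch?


Iterations per epoch = dataset_size / batch_size
= 13056 / 256
= 51

51


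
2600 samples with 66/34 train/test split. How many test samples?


Train samples = 2600 * 66% = 1716
Test samples = 2600 - 1716
= 884

884


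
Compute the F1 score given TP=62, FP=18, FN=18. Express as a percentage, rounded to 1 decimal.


Precision = TP / (TP + FP) = 62 / 80 = 0.775
Recall = TP / (TP + FN) = 62 / 80 = 0.775
F1 = 2 * P * R / (P + R)
= 2 * 0.775 * 0.775 / (0.775 + 0.775)
= 1.2013 / 1.55
= 0.775
As percentage: 77.5%

77.5


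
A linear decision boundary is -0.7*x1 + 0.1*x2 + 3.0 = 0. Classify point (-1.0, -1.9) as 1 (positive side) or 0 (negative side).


Compute -0.7 * -1.0 + 0.1 * -1.9 + 3.0
= 0.7 + -0.19 + 3.0
= 3.51
Since 3.51 >= 0, the point is on the positive side.

1


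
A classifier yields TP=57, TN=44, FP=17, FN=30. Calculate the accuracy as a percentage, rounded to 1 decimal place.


Accuracy = (TP + TN) / (TP + TN + FP + FN) * 100
= (57 + 44) / (57 + 44 + 17 + 30)
= 101 / 148
= 0.6824
= 68.2%

68.2


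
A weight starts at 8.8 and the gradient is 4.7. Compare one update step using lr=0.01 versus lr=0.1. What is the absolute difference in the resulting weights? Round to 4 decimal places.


With lr=0.01: w_new = 8.8 - 0.01 * 4.7 = 8.753
With lr=0.1: w_new = 8.8 - 0.1 * 4.7 = 8.33
Absolute difference = |8.753 - 8.33|
= 0.4230

0.4230


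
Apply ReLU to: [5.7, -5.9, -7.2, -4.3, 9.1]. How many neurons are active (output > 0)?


ReLU(x) = max(0, x) for each element:
ReLU(5.7) = 5.7
ReLU(-5.9) = 0
ReLU(-7.2) = 0
ReLU(-4.3) = 0
ReLU(9.1) = 9.1
Active neurons (>0): 2

2


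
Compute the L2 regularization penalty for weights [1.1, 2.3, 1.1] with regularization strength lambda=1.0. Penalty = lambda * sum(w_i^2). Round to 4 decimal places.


Squaring each weight:
1.1^2 = 1.21
2.3^2 = 5.29
1.1^2 = 1.21
Sum of squares = 7.71
Penalty = 1.0 * 7.71 = 7.7100

7.7100


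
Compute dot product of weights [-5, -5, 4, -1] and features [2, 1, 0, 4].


Element-wise products:
-5 * 2 = -10
-5 * 1 = -5
4 * 0 = 0
-1 * 4 = -4
Sum = -10 + -5 + 0 + -4
= -19

-19


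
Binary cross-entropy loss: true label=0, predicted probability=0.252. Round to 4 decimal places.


For y=0: Loss = -log(1-p)
= -log(1 - 0.252)
= -log(0.748)
= -(-0.2904)
= 0.2904

0.2904


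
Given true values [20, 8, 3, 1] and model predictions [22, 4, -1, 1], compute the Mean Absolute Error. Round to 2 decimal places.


Absolute errors: [2, 4, 4, 0]
Sum of absolute errors = 10
MAE = 10 / 4 = 2.50

2.50


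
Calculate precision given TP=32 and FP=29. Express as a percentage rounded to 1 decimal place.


Precision = TP / (TP + FP) * 100
= 32 / (32 + 29)
= 32 / 61
= 0.5246
= 52.5%

52.5


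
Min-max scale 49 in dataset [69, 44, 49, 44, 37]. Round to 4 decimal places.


Min = 37, Max = 69
Range = 69 - 37 = 32
Scaled = (x - min) / (max - min)
= (49 - 37) / 32
= 12 / 32
= 0.3750

0.3750


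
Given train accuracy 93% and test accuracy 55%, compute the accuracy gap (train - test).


Gap = train_accuracy - test_accuracy
= 93 - 55
= 38%
This large gap strongly indicates overfitting.

38


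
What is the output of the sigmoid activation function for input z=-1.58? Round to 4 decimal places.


sigmoid(z) = 1 / (1 + exp(-z))
exp(-(-1.58)) = exp(1.58) = 4.855
1 + 4.855 = 5.855
1 / 5.855 = 0.1708

0.1708


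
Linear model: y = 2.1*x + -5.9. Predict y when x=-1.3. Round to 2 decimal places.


y = 2.1 * -1.3 + (-5.9)
= -2.73 + (-5.9)
= -8.63

-8.63


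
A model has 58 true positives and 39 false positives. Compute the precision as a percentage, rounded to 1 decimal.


Precision = TP / (TP + FP) * 100
= 58 / (58 + 39)
= 58 / 97
= 0.5979
= 59.8%

59.8


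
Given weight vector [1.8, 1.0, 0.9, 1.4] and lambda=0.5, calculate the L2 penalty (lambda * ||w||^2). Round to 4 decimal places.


Squaring each weight:
1.8^2 = 3.24
1.0^2 = 1.0
0.9^2 = 0.81
1.4^2 = 1.96
Sum of squares = 7.01
Penalty = 0.5 * 7.01 = 3.5050

3.5050


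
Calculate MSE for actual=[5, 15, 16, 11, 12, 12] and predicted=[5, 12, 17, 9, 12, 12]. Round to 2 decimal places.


Differences: [0, 3, -1, 2, 0, 0]
Squared errors: [0, 9, 1, 4, 0, 0]
Sum of squared errors = 14
MSE = 14 / 6 = 2.33

2.33


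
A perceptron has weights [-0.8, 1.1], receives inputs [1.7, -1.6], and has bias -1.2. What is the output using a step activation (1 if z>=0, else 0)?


z = w . x + b
= -0.8*1.7 + 1.1*-1.6 + -1.2
= -1.36 + -1.76 + -1.2
= -3.12 + -1.2
= -4.32
Since z = -4.32 < 0, output = 0

0


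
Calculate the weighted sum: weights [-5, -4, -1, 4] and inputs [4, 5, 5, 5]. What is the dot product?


Element-wise products:
-5 * 4 = -20
-4 * 5 = -20
-1 * 5 = -5
4 * 5 = 20
Sum = -20 + -20 + -5 + 20
= -25

-25


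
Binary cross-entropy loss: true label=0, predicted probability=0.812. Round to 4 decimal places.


For y=0: Loss = -log(1-p)
= -log(1 - 0.812)
= -log(0.188)
= -(-1.6713)
= 1.6713

1.6713


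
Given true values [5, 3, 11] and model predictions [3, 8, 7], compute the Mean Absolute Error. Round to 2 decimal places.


Absolute errors: [2, 5, 4]
Sum of absolute errors = 11
MAE = 11 / 3 = 3.67

3.67


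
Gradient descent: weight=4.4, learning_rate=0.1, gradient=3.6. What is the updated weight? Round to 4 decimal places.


w_new = w_old - lr * gradient
= 4.4 - 0.1 * 3.6
= 4.4 - (0.36)
= 4.0400

4.0400


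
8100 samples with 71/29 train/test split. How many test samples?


Train samples = 8100 * 71% = 5751
Test samples = 8100 - 5751
= 2349

2349


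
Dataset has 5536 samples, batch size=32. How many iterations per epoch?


Iterations per epoch = dataset_size / batch_size
= 5536 / 32
= 173

173


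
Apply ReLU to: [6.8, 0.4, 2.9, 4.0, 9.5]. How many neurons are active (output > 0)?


ReLU(x) = max(0, x) for each element:
ReLU(6.8) = 6.8
ReLU(0.4) = 0.4
ReLU(2.9) = 2.9
ReLU(4.0) = 4.0
ReLU(9.5) = 9.5
Active neurons (>0): 5

5


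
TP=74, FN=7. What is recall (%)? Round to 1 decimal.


Recall = TP / (TP + FN) * 100
= 74 / (74 + 7)
= 74 / 81
= 0.9136
= 91.4%

91.4


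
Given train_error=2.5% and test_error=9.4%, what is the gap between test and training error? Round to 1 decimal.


Generalization gap = test_error - train_error
= 9.4 - 2.5
= 6.9%
A moderate gap.

6.9


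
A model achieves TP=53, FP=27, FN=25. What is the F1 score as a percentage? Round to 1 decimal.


Precision = TP / (TP + FP) = 53 / 80 = 0.6625
Recall = TP / (TP + FN) = 53 / 78 = 0.6795
F1 = 2 * P * R / (P + R)
= 2 * 0.6625 * 0.6795 / (0.6625 + 0.6795)
= 0.9003 / 1.342
= 0.6709
As percentage: 67.1%

67.1


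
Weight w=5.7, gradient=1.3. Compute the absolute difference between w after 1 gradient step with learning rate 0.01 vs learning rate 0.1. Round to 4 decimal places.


With lr=0.01: w_new = 5.7 - 0.01 * 1.3 = 5.687
With lr=0.1: w_new = 5.7 - 0.1 * 1.3 = 5.57
Absolute difference = |5.687 - 5.57|
= 0.1170

0.1170


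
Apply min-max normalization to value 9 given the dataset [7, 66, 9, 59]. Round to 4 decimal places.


Min = 7, Max = 66
Range = 66 - 7 = 59
Scaled = (x - min) / (max - min)
= (9 - 7) / 59
= 2 / 59
= 0.0339

0.0339


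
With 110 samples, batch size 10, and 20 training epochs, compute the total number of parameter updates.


Iterations per epoch = 110 / 10 = 11
Total updates = iterations_per_epoch * epochs
= 11 * 20
= 220

220


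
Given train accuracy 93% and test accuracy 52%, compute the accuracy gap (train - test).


Gap = train_accuracy - test_accuracy
= 93 - 52
= 41%
This large gap strongly indicates overfitting.

41


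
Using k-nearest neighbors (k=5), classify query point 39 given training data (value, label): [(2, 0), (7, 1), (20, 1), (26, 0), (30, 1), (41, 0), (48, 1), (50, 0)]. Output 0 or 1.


Distances from query 39:
Point 41 (class 0): distance = 2
Point 30 (class 1): distance = 9
Point 48 (class 1): distance = 9
Point 50 (class 0): distance = 11
Point 26 (class 0): distance = 13
K=5 nearest neighbors: classes = [0, 1, 1, 0, 0]
Votes for class 1: 2 / 5
Majority vote => class 0

0


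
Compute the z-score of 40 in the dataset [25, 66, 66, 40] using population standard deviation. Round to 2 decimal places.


Mean = (25 + 66 + 66 + 40) / 4 = 49.25
Variance = sum((x_i - mean)^2) / n = 308.6875
Std = sqrt(308.6875) = 17.5695
Z = (x - mean) / std
= (40 - 49.25) / 17.5695
= -9.25 / 17.5695
= -0.53

-0.53


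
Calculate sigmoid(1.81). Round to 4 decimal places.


sigmoid(z) = 1 / (1 + exp(-z))
exp(-(1.81)) = exp(-1.81) = 0.1637
1 + 0.1637 = 1.1637
1 / 1.1637 = 0.8594

0.8594


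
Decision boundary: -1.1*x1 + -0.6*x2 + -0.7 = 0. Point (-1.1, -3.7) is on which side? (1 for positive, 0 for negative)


Compute -1.1 * -1.1 + -0.6 * -3.7 + -0.7
= 1.21 + 2.22 + -0.7
= 2.73
Since 2.73 >= 0, the point is on the positive side.

1


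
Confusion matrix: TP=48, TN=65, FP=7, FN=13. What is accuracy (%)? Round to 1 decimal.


Accuracy = (TP + TN) / (TP + TN + FP + FN) * 100
= (48 + 65) / (48 + 65 + 7 + 13)
= 113 / 133
= 0.8496
= 85.0%

85.0


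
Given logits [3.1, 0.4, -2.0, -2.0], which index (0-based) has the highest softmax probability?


Softmax is a monotonic transformation, so it preserves the argmax.
We need to find the index of the maximum logit.
Index 0: 3.1
Index 1: 0.4
Index 2: -2.0
Index 3: -2.0
Maximum logit = 3.1 at index 0

0


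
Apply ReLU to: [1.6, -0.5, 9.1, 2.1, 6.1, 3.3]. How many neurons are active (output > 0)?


ReLU(x) = max(0, x) for each element:
ReLU(1.6) = 1.6
ReLU(-0.5) = 0
ReLU(9.1) = 9.1
ReLU(2.1) = 2.1
ReLU(6.1) = 6.1
ReLU(3.3) = 3.3
Active neurons (>0): 5

5


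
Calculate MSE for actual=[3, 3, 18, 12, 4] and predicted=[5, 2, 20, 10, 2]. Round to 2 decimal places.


Differences: [-2, 1, -2, 2, 2]
Squared errors: [4, 1, 4, 4, 4]
Sum of squared errors = 17
MSE = 17 / 5 = 3.40

3.40


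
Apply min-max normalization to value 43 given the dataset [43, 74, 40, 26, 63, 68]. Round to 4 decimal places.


Min = 26, Max = 74
Range = 74 - 26 = 48
Scaled = (x - min) / (max - min)
= (43 - 26) / 48
= 17 / 48
= 0.3542

0.3542


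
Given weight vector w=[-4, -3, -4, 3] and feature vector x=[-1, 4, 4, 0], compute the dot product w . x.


Element-wise products:
-4 * -1 = 4
-3 * 4 = -12
-4 * 4 = -16
3 * 0 = 0
Sum = 4 + -12 + -16 + 0
= -24

-24


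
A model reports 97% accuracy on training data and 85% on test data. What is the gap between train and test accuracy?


Gap = train_accuracy - test_accuracy
= 97 - 85
= 12%
This gap suggests the model is overfitting.

12


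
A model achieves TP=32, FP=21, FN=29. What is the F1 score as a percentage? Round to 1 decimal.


Precision = TP / (TP + FP) = 32 / 53 = 0.6038
Recall = TP / (TP + FN) = 32 / 61 = 0.5246
F1 = 2 * P * R / (P + R)
= 2 * 0.6038 * 0.5246 / (0.6038 + 0.5246)
= 0.6335 / 1.1284
= 0.5614
As percentage: 56.1%

56.1


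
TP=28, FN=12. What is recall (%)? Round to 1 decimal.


Recall = TP / (TP + FN) * 100
= 28 / (28 + 12)
= 28 / 40
= 0.7
= 70.0%

70.0


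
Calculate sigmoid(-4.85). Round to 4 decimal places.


sigmoid(z) = 1 / (1 + exp(-z))
exp(-(-4.85)) = exp(4.85) = 127.7404
1 + 127.7404 = 128.7404
1 / 128.7404 = 0.0078

0.0078


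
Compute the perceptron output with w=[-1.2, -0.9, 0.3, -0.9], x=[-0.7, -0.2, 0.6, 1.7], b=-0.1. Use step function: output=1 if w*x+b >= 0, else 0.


z = w . x + b
= -1.2*-0.7 + -0.9*-0.2 + 0.3*0.6 + -0.9*1.7 + -0.1
= 0.84 + 0.18 + 0.18 + -1.53 + -0.1
= -0.33 + -0.1
= -0.43
Since z = -0.43 < 0, output = 0

0


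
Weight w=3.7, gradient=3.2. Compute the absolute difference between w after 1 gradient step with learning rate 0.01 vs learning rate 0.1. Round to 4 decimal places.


With lr=0.01: w_new = 3.7 - 0.01 * 3.2 = 3.668
With lr=0.1: w_new = 3.7 - 0.1 * 3.2 = 3.38
Absolute difference = |3.668 - 3.38|
= 0.2880

0.2880


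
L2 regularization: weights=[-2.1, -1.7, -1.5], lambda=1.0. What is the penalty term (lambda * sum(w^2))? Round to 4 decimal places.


Squaring each weight:
(-2.1)^2 = 4.41
(-1.7)^2 = 2.89
(-1.5)^2 = 2.25
Sum of squares = 9.55
Penalty = 1.0 * 9.55 = 9.5500

9.5500


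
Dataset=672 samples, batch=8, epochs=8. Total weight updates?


Iterations per epoch = 672 / 8 = 84
Total updates = iterations_per_epoch * epochs
= 84 * 8
= 672

672


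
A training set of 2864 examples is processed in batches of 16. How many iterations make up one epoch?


Iterations per epoch = dataset_size / batch_size
= 2864 / 16
= 179

179


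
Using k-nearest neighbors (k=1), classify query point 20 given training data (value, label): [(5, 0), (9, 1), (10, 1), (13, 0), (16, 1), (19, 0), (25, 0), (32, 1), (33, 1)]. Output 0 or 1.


Distances from query 20:
Point 19 (class 0): distance = 1
K=1 nearest neighbors: classes = [0]
Votes for class 1: 0 / 1
Majority vote => class 0

0


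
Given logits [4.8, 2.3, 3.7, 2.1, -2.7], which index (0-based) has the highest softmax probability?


Softmax is a monotonic transformation, so it preserves the argmax.
We need to find the index of the maximum logit.
Index 0: 4.8
Index 1: 2.3
Index 2: 3.7
Index 3: 2.1
Index 4: -2.7
Maximum logit = 4.8 at index 0

0


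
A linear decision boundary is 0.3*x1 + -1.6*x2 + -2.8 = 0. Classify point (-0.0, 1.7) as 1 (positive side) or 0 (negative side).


Compute 0.3 * -0.0 + -1.6 * 1.7 + -2.8
= -0.0 + -2.72 + -2.8
= -5.52
Since -5.52 < 0, the point is on the negative side.

0


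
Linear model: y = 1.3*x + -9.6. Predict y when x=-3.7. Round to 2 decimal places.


y = 1.3 * -3.7 + (-9.6)
= -4.81 + (-9.6)
= -14.41

-14.41


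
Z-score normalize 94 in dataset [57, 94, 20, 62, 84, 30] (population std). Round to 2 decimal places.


Mean = (57 + 94 + 20 + 62 + 84 + 30) / 6 = 57.8333
Variance = sum((x_i - mean)^2) / n = 702.8056
Std = sqrt(702.8056) = 26.5105
Z = (x - mean) / std
= (94 - 57.8333) / 26.5105
= 36.1667 / 26.5105
= 1.36

1.36


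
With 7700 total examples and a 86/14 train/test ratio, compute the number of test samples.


Train samples = 7700 * 86% = 6622
Test samples = 7700 - 6622
= 1078

1078


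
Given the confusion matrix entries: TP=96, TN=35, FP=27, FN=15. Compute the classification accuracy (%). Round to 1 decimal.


Accuracy = (TP + TN) / (TP + TN + FP + FN) * 100
= (96 + 35) / (96 + 35 + 27 + 15)
= 131 / 173
= 0.7572
= 75.7%

75.7


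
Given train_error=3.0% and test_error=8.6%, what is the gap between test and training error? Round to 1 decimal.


Generalization gap = test_error - train_error
= 8.6 - 3.0
= 5.6%
A moderate gap.

5.6


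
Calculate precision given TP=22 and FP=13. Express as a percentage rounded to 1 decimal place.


Precision = TP / (TP + FP) * 100
= 22 / (22 + 13)
= 22 / 35
= 0.6286
= 62.9%

62.9


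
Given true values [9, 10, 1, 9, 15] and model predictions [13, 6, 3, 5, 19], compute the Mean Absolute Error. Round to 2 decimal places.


Absolute errors: [4, 4, 2, 4, 4]
Sum of absolute errors = 18
MAE = 18 / 5 = 3.60

3.60


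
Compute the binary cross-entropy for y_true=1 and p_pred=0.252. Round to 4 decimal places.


For y=1: Loss = -log(p)
= -log(0.252)
= -(-1.3783)
= 1.3783

1.3783


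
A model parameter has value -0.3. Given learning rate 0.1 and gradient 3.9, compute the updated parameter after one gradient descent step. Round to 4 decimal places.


w_new = w_old - lr * gradient
= -0.3 - 0.1 * 3.9
= -0.3 - (0.39)
= -0.6900

-0.6900


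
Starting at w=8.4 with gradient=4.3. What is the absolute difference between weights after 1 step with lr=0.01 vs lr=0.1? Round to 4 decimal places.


With lr=0.01: w_new = 8.4 - 0.01 * 4.3 = 8.357
With lr=0.1: w_new = 8.4 - 0.1 * 4.3 = 7.97
Absolute difference = |8.357 - 7.97|
= 0.3870

0.3870


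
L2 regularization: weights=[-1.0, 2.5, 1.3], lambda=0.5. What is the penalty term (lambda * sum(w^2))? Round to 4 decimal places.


Squaring each weight:
(-1.0)^2 = 1.0
2.5^2 = 6.25
1.3^2 = 1.69
Sum of squares = 8.94
Penalty = 0.5 * 8.94 = 4.4700

4.4700


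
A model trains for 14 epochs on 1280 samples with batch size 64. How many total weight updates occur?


Iterations per epoch = 1280 / 64 = 20
Total updates = iterations_per_epoch * epochs
= 20 * 14
= 280

280


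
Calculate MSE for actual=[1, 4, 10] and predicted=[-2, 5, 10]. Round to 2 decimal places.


Differences: [3, -1, 0]
Squared errors: [9, 1, 0]
Sum of squared errors = 10
MSE = 10 / 3 = 3.33

3.33


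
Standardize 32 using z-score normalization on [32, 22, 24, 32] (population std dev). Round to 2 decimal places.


Mean = (32 + 22 + 24 + 32) / 4 = 27.5
Variance = sum((x_i - mean)^2) / n = 20.75
Std = sqrt(20.75) = 4.5552
Z = (x - mean) / std
= (32 - 27.5) / 4.5552
= 4.5 / 4.5552
= 0.99

0.99


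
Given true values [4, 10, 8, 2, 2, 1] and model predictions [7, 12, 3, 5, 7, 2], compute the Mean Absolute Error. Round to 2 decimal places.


Absolute errors: [3, 2, 5, 3, 5, 1]
Sum of absolute errors = 19
MAE = 19 / 6 = 3.17

3.17


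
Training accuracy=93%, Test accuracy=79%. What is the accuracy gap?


Gap = train_accuracy - test_accuracy
= 93 - 79
= 14%
This gap suggests the model is overfitting.

14


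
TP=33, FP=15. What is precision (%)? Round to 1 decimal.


Precision = TP / (TP + FP) * 100
= 33 / (33 + 15)
= 33 / 48
= 0.6875
= 68.8%

68.8


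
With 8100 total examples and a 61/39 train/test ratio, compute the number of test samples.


Train samples = 8100 * 61% = 4941
Test samples = 8100 - 4941
= 3159

3159


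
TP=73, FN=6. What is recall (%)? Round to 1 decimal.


Recall = TP / (TP + FN) * 100
= 73 / (73 + 6)
= 73 / 79
= 0.9241
= 92.4%

92.4


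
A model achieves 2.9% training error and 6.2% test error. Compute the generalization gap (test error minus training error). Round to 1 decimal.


Generalization gap = test_error - train_error
= 6.2 - 2.9
= 3.3%
A moderate gap.

3.3


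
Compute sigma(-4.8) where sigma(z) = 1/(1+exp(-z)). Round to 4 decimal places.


sigmoid(z) = 1 / (1 + exp(-z))
exp(-(-4.8)) = exp(4.8) = 121.5104
1 + 121.5104 = 122.5104
1 / 122.5104 = 0.0082

0.0082


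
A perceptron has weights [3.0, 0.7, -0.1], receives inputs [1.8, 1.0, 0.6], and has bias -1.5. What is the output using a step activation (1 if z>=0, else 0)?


z = w . x + b
= 3.0*1.8 + 0.7*1.0 + -0.1*0.6 + -1.5
= 5.4 + 0.7 + -0.06 + -1.5
= 6.04 + -1.5
= 4.54
Since z = 4.54 >= 0, output = 1

1


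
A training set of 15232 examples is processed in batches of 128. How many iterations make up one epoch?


Iterations per epoch = dataset_size / batch_size
= 15232 / 128
= 119

119


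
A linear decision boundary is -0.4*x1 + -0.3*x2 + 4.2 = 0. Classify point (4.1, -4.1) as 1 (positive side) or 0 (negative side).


Compute -0.4 * 4.1 + -0.3 * -4.1 + 4.2
= -1.64 + 1.23 + 4.2
= 3.79
Since 3.79 >= 0, the point is on the positive side.

1


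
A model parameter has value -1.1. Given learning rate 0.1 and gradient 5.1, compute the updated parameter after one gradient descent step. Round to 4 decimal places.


w_new = w_old - lr * gradient
= -1.1 - 0.1 * 5.1
= -1.1 - (0.51)
= -1.6100

-1.6100


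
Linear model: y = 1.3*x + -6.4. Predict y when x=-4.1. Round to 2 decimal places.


y = 1.3 * -4.1 + (-6.4)
= -5.33 + (-6.4)
= -11.73

-11.73


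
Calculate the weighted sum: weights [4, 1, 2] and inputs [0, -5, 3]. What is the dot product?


Element-wise products:
4 * 0 = 0
1 * -5 = -5
2 * 3 = 6
Sum = 0 + -5 + 6
= 1

1


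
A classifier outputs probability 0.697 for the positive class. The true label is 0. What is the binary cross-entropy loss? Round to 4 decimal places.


For y=0: Loss = -log(1-p)
= -log(1 - 0.697)
= -log(0.303)
= -(-1.194)
= 1.1940

1.1940


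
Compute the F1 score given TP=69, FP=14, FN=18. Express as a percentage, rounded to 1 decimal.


Precision = TP / (TP + FP) = 69 / 83 = 0.8313
Recall = TP / (TP + FN) = 69 / 87 = 0.7931
F1 = 2 * P * R / (P + R)
= 2 * 0.8313 * 0.7931 / (0.8313 + 0.7931)
= 1.3187 / 1.6244
= 0.8118
As percentage: 81.2%

81.2


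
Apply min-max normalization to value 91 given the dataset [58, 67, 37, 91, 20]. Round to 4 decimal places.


Min = 20, Max = 91
Range = 91 - 20 = 71
Scaled = (x - min) / (max - min)
= (91 - 20) / 71
= 71 / 71
= 1.0000

1.0000


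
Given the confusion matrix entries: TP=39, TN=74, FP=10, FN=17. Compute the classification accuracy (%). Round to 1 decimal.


Accuracy = (TP + TN) / (TP + TN + FP + FN) * 100
= (39 + 74) / (39 + 74 + 10 + 17)
= 113 / 140
= 0.8071
= 80.7%

80.7


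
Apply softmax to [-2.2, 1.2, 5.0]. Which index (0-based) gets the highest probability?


Softmax is a monotonic transformation, so it preserves the argmax.
We need to find the index of the maximum logit.
Index 0: -2.2
Index 1: 1.2
Index 2: 5.0
Maximum logit = 5.0 at index 2

2


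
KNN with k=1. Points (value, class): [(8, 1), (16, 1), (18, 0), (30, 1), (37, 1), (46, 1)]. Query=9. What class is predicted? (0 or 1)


Distances from query 9:
Point 8 (class 1): distance = 1
K=1 nearest neighbors: classes = [1]
Votes for class 1: 1 / 1
Majority vote => class 1

1


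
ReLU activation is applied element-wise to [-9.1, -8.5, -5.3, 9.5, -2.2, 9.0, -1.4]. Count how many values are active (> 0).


ReLU(x) = max(0, x) for each element:
ReLU(-9.1) = 0
ReLU(-8.5) = 0
ReLU(-5.3) = 0
ReLU(9.5) = 9.5
ReLU(-2.2) = 0
ReLU(9.0) = 9.0
ReLU(-1.4) = 0
Active neurons (>0): 2

2


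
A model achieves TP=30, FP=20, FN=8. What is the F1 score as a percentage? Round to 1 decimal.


Precision = TP / (TP + FP) = 30 / 50 = 0.6
Recall = TP / (TP + FN) = 30 / 38 = 0.7895
F1 = 2 * P * R / (P + R)
= 2 * 0.6 * 0.7895 / (0.6 + 0.7895)
= 0.9474 / 1.3895
= 0.6818
As percentage: 68.2%

68.2


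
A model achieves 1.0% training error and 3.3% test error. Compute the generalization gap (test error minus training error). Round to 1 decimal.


Generalization gap = test_error - train_error
= 3.3 - 1.0
= 2.3%
A moderate gap.

2.3


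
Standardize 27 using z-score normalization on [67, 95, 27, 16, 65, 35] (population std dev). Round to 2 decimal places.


Mean = (67 + 95 + 27 + 16 + 65 + 35) / 6 = 50.8333
Variance = sum((x_i - mean)^2) / n = 740.8056
Std = sqrt(740.8056) = 27.2177
Z = (x - mean) / std
= (27 - 50.8333) / 27.2177
= -23.8333 / 27.2177
= -0.88

-0.88


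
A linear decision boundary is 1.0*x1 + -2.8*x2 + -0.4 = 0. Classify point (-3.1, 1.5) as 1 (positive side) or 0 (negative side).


Compute 1.0 * -3.1 + -2.8 * 1.5 + -0.4
= -3.1 + -4.2 + -0.4
= -7.7
Since -7.7 < 0, the point is on the negative side.

0


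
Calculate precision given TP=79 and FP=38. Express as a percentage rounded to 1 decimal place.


Precision = TP / (TP + FP) * 100
= 79 / (79 + 38)
= 79 / 117
= 0.6752
= 67.5%

67.5


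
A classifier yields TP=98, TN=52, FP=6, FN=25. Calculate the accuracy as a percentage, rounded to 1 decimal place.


Accuracy = (TP + TN) / (TP + TN + FP + FN) * 100
= (98 + 52) / (98 + 52 + 6 + 25)
= 150 / 181
= 0.8287
= 82.9%

82.9


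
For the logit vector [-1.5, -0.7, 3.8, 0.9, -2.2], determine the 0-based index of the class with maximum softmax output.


Softmax is a monotonic transformation, so it preserves the argmax.
We need to find the index of the maximum logit.
Index 0: -1.5
Index 1: -0.7
Index 2: 3.8
Index 3: 0.9
Index 4: -2.2
Maximum logit = 3.8 at index 2

2


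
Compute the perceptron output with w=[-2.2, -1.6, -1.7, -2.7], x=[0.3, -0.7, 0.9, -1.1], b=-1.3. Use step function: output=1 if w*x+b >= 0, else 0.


z = w . x + b
= -2.2*0.3 + -1.6*-0.7 + -1.7*0.9 + -2.7*-1.1 + -1.3
= -0.66 + 1.12 + -1.53 + 2.97 + -1.3
= 1.9 + -1.3
= 0.6
Since z = 0.6 >= 0, output = 1

1


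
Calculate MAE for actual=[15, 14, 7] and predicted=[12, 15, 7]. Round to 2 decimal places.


Absolute errors: [3, 1, 0]
Sum of absolute errors = 4
MAE = 4 / 3 = 1.33

1.33


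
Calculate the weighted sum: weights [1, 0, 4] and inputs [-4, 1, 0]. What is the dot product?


Element-wise products:
1 * -4 = -4
0 * 1 = 0
4 * 0 = 0
Sum = -4 + 0 + 0
= -4

-4


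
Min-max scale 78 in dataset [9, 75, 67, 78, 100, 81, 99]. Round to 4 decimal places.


Min = 9, Max = 100
Range = 100 - 9 = 91
Scaled = (x - min) / (max - min)
= (78 - 9) / 91
= 69 / 91
= 0.7582

0.7582


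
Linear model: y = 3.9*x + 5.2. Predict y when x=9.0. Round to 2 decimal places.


y = 3.9 * 9.0 + (5.2)
= 35.1 + (5.2)
= 40.30

40.30


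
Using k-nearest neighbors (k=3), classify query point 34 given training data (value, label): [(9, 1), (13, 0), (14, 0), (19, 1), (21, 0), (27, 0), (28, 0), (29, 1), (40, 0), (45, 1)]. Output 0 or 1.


Distances from query 34:
Point 29 (class 1): distance = 5
Point 28 (class 0): distance = 6
Point 40 (class 0): distance = 6
K=3 nearest neighbors: classes = [1, 0, 0]
Votes for class 1: 1 / 3
Majority vote => class 0

0


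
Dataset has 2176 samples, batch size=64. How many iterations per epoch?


Iterations per epoch = dataset_size / batch_size
= 2176 / 64
= 34

34


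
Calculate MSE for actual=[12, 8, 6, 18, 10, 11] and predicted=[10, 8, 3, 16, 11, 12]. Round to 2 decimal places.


Differences: [2, 0, 3, 2, -1, -1]
Squared errors: [4, 0, 9, 4, 1, 1]
Sum of squared errors = 19
MSE = 19 / 6 = 3.17

3.17


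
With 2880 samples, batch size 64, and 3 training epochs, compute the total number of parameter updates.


Iterations per epoch = 2880 / 64 = 45
Total updates = iterations_per_epoch * epochs
= 45 * 3
= 135

135


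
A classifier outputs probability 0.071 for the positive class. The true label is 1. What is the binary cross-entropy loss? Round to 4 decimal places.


For y=1: Loss = -log(p)
= -log(0.071)
= -(-2.6451)
= 2.6451

2.6451


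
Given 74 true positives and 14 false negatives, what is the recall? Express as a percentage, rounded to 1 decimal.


Recall = TP / (TP + FN) * 100
= 74 / (74 + 14)
= 74 / 88
= 0.8409
= 84.1%

84.1


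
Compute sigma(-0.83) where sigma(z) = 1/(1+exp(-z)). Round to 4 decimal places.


sigmoid(z) = 1 / (1 + exp(-z))
exp(-(-0.83)) = exp(0.83) = 2.2933
1 + 2.2933 = 3.2933
1 / 3.2933 = 0.3036

0.3036


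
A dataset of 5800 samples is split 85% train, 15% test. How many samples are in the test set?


Train samples = 5800 * 85% = 4930
Test samples = 5800 - 4930
= 870

870


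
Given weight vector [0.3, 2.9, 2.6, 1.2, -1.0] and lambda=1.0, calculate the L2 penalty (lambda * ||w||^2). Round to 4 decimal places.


Squaring each weight:
0.3^2 = 0.09
2.9^2 = 8.41
2.6^2 = 6.76
1.2^2 = 1.44
(-1.0)^2 = 1.0
Sum of squares = 17.7
Penalty = 1.0 * 17.7 = 17.7000

17.7000


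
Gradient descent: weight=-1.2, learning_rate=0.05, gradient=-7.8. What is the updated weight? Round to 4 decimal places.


w_new = w_old - lr * gradient
= -1.2 - 0.05 * -7.8
= -1.2 - (-0.39)
= -0.8100

-0.8100


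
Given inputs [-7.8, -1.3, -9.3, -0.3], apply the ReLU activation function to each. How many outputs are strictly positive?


ReLU(x) = max(0, x) for each element:
ReLU(-7.8) = 0
ReLU(-1.3) = 0
ReLU(-9.3) = 0
ReLU(-0.3) = 0
Active neurons (>0): 0

0


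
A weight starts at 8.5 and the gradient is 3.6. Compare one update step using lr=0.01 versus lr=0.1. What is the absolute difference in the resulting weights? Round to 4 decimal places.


With lr=0.01: w_new = 8.5 - 0.01 * 3.6 = 8.464
With lr=0.1: w_new = 8.5 - 0.1 * 3.6 = 8.14
Absolute difference = |8.464 - 8.14|
= 0.3240

0.3240


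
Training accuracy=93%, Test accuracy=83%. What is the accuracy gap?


Gap = train_accuracy - test_accuracy
= 93 - 83
= 10%
This moderate gap may indicate mild overfitting.

10


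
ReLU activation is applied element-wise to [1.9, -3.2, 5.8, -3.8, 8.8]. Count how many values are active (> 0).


ReLU(x) = max(0, x) for each element:
ReLU(1.9) = 1.9
ReLU(-3.2) = 0
ReLU(5.8) = 5.8
ReLU(-3.8) = 0
ReLU(8.8) = 8.8
Active neurons (>0): 3

3


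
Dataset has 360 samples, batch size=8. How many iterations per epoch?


Iterations per epoch = dataset_size / batch_size
= 360 / 8
= 45

45


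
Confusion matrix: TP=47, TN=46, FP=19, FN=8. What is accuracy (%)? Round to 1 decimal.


Accuracy = (TP + TN) / (TP + TN + FP + FN) * 100
= (47 + 46) / (47 + 46 + 19 + 8)
= 93 / 120
= 0.775
= 77.5%

77.5


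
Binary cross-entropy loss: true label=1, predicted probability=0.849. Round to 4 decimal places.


For y=1: Loss = -log(p)
= -log(0.849)
= -(-0.1637)
= 0.1637

0.1637


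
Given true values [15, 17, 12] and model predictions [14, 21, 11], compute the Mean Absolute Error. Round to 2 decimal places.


Absolute errors: [1, 4, 1]
Sum of absolute errors = 6
MAE = 6 / 3 = 2.00

2.00


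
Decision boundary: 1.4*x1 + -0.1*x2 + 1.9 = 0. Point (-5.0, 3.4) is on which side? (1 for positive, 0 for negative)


Compute 1.4 * -5.0 + -0.1 * 3.4 + 1.9
= -7.0 + -0.34 + 1.9
= -5.44
Since -5.44 < 0, the point is on the negative side.

0


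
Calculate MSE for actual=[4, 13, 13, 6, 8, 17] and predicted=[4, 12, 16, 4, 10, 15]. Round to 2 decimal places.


Differences: [0, 1, -3, 2, -2, 2]
Squared errors: [0, 1, 9, 4, 4, 4]
Sum of squared errors = 22
MSE = 22 / 6 = 3.67

3.67


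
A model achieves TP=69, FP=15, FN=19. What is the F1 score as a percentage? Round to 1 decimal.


Precision = TP / (TP + FP) = 69 / 84 = 0.8214
Recall = TP / (TP + FN) = 69 / 88 = 0.7841
F1 = 2 * P * R / (P + R)
= 2 * 0.8214 * 0.7841 / (0.8214 + 0.7841)
= 1.2881 / 1.6055
= 0.8023
As percentage: 80.2%

80.2


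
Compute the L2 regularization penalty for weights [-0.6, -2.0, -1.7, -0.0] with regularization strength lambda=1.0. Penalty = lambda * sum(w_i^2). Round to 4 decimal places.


Squaring each weight:
(-0.6)^2 = 0.36
(-2.0)^2 = 4.0
(-1.7)^2 = 2.89
(-0.0)^2 = 0.0
Sum of squares = 7.25
Penalty = 1.0 * 7.25 = 7.2500

7.2500


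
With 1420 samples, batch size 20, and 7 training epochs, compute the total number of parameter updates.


Iterations per epoch = 1420 / 20 = 71
Total updates = iterations_per_epoch * epochs
= 71 * 7
= 497

497


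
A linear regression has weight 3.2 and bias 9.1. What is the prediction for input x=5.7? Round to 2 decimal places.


y = 3.2 * 5.7 + (9.1)
= 18.24 + (9.1)
= 27.34

27.34


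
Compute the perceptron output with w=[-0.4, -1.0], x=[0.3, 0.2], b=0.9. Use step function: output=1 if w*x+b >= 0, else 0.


z = w . x + b
= -0.4*0.3 + -1.0*0.2 + 0.9
= -0.12 + -0.2 + 0.9
= -0.32 + 0.9
= 0.58
Since z = 0.58 >= 0, output = 1

1


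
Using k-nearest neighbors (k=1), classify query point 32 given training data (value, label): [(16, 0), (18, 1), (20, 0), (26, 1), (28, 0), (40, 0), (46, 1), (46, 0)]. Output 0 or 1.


Distances from query 32:
Point 28 (class 0): distance = 4
K=1 nearest neighbors: classes = [0]
Votes for class 1: 0 / 1
Majority vote => class 0

0


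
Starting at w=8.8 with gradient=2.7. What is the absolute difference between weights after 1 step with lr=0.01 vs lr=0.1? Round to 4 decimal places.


With lr=0.01: w_new = 8.8 - 0.01 * 2.7 = 8.773
With lr=0.1: w_new = 8.8 - 0.1 * 2.7 = 8.53
Absolute difference = |8.773 - 8.53|
= 0.2430

0.2430
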